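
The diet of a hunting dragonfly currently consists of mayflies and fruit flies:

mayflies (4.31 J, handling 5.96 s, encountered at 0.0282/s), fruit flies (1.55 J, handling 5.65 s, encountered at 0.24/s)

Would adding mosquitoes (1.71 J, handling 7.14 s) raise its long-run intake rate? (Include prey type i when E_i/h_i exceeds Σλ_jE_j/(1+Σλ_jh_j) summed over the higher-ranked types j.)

Yes

On mayflies and fruit flies alone, R = ΣλE/(1+Σλh) = 0.4935/2.524 = 0.1955 J/s.
mosquitoes: E/h = 1.71/7.14 = 0.2395 J/s.
0.2395 > 0.1955, so adding mosquitoes raises the average — include it.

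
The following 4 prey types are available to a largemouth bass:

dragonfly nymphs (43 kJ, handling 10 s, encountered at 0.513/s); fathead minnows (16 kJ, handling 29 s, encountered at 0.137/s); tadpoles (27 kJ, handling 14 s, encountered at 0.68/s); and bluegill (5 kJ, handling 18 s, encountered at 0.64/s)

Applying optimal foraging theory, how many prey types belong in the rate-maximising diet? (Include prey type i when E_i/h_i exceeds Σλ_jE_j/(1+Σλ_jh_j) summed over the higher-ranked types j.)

1

Rank by E/h (kJ/s): dragonfly nymphs 4.3, tadpoles 1.93, fathead minnows 0.552, bluegill 0.278. Include each in turn until the next type's E/h falls below the running intake rate.
Rate on top 1: 3.599. tadpoles: 1.93 < 3.599 → exclude; stop.
Optimal diet: dragonfly nymphs — 1 of 4 types.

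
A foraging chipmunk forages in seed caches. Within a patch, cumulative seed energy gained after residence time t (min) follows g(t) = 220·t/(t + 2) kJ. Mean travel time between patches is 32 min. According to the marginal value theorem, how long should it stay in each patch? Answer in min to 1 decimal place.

By the marginal value theorem, leave when the instantaneous gain rate g'(t) equals the habitat-wide average g(t)/(T + t).
g'(t) = 220·2/(t + 2)². Setting 220·2/(t+2)² = 220t/[(t+2)(32+t)] gives 2(32+t) = t(t+2), so t² = 2×32 = 64.
t* = √64 = 8 min.

8.0 min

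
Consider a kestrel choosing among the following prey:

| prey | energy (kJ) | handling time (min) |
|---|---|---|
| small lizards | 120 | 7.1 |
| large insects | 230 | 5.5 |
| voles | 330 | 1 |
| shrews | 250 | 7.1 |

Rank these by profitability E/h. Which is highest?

voles

Profitability E/h (kJ/min): small lizards = 120/7.1 = 16.9, large insects = 230/5.5 = 41.8, voles = 330/1 = 330, shrews = 250/7.1 = 35.2.
Ranked: voles > large insects > shrews > small lizards.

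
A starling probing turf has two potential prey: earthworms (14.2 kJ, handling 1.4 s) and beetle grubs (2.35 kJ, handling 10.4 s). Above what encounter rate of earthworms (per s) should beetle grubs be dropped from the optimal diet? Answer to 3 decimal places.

The zero-one rule: include beetle grubs iff E₂/h₂ > λE₁/(1+λh₁). Equality gives the switch point.
λE₁h₂ = E₂ + λE₂h₁ ⇒ λ = E₂/(E₁h₂ − E₂h₁) = 2.35/(147.7 − 3.29) = 0.01628 per s.

0.016 per s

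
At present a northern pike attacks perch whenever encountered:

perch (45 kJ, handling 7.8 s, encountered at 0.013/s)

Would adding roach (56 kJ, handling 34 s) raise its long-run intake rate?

Yes

Intake rate on the current diet: R = (0.013×45) / (1 + 0.013×7.8) = 0.585/1.101 = 0.5311 kJ/s.
Profitability of roach: 56/34 = 1.647 kJ/s.
1.647 > 0.5311, so adding roach raises the average — include it.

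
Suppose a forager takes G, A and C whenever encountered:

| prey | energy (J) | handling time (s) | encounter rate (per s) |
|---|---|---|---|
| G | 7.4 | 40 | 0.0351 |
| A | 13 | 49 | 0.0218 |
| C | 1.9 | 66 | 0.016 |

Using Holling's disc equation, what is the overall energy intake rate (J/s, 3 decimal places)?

R = (0.0351×7.4 + 0.0218×13 + 0.016×1.9) / (1 + 0.0351×40 + 0.0218×49 + 0.016×66) = 0.5735/4.528 = 0.1267 J/s.

0.127 J/s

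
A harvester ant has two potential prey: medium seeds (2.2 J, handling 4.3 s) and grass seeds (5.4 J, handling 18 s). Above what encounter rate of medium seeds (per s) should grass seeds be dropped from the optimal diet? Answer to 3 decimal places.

0.330 per s

Drop grass seeds once their profitability E₂/h₂ falls below the rate achievable on medium seeds alone: E₂/h₂ = λE₁/(1 + λh₁).
Solve for λ: λE₁h₂ = E₂(1 + λh₁) → λ(E₁h₂ − E₂h₁) = E₂ → λ = E₂/(E₁h₂ − E₂h₁).
λ = 5.4/(2.2×18 − 5.4×4.3) = 5.4/16.38 = 0.3297 per s.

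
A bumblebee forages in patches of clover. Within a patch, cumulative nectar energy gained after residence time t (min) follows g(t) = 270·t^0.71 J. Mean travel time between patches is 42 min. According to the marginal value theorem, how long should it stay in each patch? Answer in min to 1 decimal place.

Maximise g(t)/(T+t): set derivative to zero → g'(t)(T+t) = g(t).
g'(t) = 0.71·270·t^-0.29. Setting 0.71·270·t^-0.29 = 270·t^0.71/(42+t) gives 0.71(42+t) = t, so 0.29·t = 0.71×42.
t* = 0.71×42/0.29 = 102.8 min.

102.8 min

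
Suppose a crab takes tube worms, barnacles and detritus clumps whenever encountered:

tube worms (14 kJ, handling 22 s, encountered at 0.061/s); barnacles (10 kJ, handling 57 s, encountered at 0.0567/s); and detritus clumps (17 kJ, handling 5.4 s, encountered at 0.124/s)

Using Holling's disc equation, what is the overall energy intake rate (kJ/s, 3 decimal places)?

R = Σλ_iE_i / (1 + Σλ_ih_i)
Numerator: 0.061×14 + 0.0567×10 + 0.124×17 = 3.529
Denominator: 1 + 0.061×22 + 0.0567×57 + 0.124×5.4 = 6.244
R = 3.529/6.244 = 0.5652 kJ/s

0.565 kJ/s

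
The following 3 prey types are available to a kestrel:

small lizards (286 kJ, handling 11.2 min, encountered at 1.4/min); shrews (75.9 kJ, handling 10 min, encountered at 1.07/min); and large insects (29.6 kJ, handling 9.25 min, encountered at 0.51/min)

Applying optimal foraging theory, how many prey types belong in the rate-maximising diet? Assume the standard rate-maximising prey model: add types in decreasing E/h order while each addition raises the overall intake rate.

1

E/h in descending order: small lizards 25.5, shrews 7.59, large insects 3.2 kJ/min. The optimal diet is the largest prefix of this list for which every included type satisfies E_i/h_i > R on the types above it.
Rate on top 1: 24. shrews: 7.59 < 24 → exclude; stop.
Optimal diet: small lizards — 1 of 3 types.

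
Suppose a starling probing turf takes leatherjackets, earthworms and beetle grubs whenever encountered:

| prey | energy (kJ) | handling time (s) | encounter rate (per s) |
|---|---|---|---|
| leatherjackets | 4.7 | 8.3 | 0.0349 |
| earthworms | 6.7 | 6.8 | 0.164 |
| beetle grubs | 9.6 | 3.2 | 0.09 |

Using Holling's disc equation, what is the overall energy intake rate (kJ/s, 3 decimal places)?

R = (0.0349×4.7 + 0.164×6.7 + 0.09×9.6) / (1 + 0.0349×8.3 + 0.164×6.8 + 0.09×3.2) = 2.127/2.693 = 0.7898 kJ/s.

0.790 kJ/s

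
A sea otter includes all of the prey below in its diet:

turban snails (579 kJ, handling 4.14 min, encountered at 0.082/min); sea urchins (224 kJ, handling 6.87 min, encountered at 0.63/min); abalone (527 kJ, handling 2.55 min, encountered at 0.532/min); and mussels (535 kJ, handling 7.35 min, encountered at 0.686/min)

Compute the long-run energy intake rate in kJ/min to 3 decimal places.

69.282 kJ/min

R = (0.082×579 + 0.63×224 + 0.532×527 + 0.686×535) / (1 + 0.082×4.14 + 0.63×6.87 + 0.532×2.55 + 0.686×7.35) = 836/12.07 = 69.28 kJ/min.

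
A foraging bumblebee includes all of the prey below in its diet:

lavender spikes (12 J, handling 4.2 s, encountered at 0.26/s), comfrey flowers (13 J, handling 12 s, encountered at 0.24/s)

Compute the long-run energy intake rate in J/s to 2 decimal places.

1.26 J/s

Energy encountered per unit search time: 0.26×12 + 0.24×13 = 6.24 J/s.
Handling time per unit search time: 0.26×4.2 + 0.24×12 = 3.972.
Rate = 6.24/(1 + 3.972) = 1.255 J/s.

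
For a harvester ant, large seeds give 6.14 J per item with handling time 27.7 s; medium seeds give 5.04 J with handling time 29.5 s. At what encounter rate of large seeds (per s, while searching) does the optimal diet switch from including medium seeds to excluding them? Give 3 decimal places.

At the threshold, the rate on large seeds alone equals the profitability of medium seeds: λ·6.14/(1 + λ·27.7) = 5.04/29.5 = 0.1708.
Rearranging, λ(6.14 − 0.1708×27.7) = 0.1708, so λ = 0.1708/1.408 = 0.1214 per s.

0.121 per s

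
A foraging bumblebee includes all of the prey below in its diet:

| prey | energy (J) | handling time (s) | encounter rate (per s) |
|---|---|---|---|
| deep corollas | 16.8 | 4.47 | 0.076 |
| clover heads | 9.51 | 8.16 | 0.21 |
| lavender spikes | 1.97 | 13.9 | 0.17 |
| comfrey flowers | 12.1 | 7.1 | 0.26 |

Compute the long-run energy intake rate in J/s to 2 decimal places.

R = Σλ_iE_i / (1 + Σλ_ih_i)
Numerator: 0.076×16.8 + 0.21×9.51 + 0.17×1.97 + 0.26×12.1 = 6.755
Denominator: 1 + 0.076×4.47 + 0.21×8.16 + 0.17×13.9 + 0.26×7.1 = 7.262
R = 6.755/7.262 = 0.9301 J/s

0.93 J/s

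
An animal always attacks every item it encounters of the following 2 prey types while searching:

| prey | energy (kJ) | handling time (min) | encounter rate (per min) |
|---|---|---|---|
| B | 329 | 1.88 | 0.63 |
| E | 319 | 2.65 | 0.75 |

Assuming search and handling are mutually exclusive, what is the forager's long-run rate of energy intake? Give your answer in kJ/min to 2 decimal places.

107.03 kJ/min

Energy encountered per unit search time: 0.63×329 + 0.75×319 = 446.5 kJ/min.
Handling time per unit search time: 0.63×1.88 + 0.75×2.65 = 3.172.
Rate = 446.5/(1 + 3.172) = 107 kJ/min.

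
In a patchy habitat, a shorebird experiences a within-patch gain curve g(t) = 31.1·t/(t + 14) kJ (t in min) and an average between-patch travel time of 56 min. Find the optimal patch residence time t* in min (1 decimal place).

28.0 min

By the marginal value theorem, leave when the instantaneous gain rate g'(t) equals the habitat-wide average g(t)/(T + t).
g'(t) = 31.1·14/(t + 14)². Setting 31.1·14/(t+14)² = 31.1t/[(t+14)(56+t)] gives 14(56+t) = t(t+14), so t² = 14×56 = 784.
t* = √784 = 28 min.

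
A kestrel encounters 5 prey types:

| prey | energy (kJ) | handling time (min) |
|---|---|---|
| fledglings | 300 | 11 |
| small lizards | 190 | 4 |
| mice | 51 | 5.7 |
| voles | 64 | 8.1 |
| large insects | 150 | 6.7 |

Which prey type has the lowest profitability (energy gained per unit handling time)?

voles

In descending order of E/h:
small lizards: 190/4 = 47.5 kJ/min
fledglings: 300/11 = 27.3 kJ/min
large insects: 150/6.7 = 22.4 kJ/min
mice: 51/5.7 = 8.95 kJ/min
voles: 64/8.1 = 7.9 kJ/min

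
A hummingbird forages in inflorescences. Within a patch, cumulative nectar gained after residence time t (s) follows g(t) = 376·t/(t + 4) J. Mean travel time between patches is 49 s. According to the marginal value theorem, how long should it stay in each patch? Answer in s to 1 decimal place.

14.0 s

By the marginal value theorem, leave when the instantaneous gain rate g'(t) equals the habitat-wide average g(t)/(T + t).
g'(t) = 376·4/(t + 4)². Setting 376·4/(t+4)² = 376t/[(t+4)(49+t)] gives 4(49+t) = t(t+4), so t² = 4×49 = 196.
t* = √196 = 14 s.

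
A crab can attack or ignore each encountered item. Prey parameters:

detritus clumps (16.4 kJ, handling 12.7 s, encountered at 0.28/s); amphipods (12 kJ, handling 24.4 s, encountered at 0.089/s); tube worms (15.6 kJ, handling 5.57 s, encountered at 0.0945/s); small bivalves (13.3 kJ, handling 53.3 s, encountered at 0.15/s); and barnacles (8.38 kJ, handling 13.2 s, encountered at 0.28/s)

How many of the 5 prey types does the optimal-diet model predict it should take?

E/h in descending order: tube worms 2.8, detritus clumps 1.29, barnacles 0.635, amphipods 0.492, small bivalves 0.25 kJ/s. The optimal diet is the largest prefix of this list for which every included type satisfies E_i/h_i > R on the types above it.
Rate on top 1: 0.9658. detritus clumps: 1.29 > 0.9658 → include.
Rate on top 2: 1.194. barnacles: 0.635 < 1.194 → exclude; stop.
Optimal diet: tube worms, detritus clumps — 2 of 5 types.

2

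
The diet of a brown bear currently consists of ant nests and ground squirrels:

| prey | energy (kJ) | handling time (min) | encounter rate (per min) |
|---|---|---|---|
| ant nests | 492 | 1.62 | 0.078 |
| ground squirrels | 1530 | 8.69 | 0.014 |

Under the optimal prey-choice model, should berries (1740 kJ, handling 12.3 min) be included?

Current rate: (0.078×492 + 0.014×1530)/(1 + 0.078×1.62 + 0.014×8.69) = 47.91 kJ/min.
berries: E/h = 1740/12.3 = 141.5 kJ/min.
Since 141.5 > R, including berries increases the long-run rate.

Yes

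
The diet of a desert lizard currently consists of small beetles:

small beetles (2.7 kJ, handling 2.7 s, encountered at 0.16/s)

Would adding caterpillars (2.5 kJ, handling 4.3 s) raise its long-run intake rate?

Intake rate on the current diet: R = (0.16×2.7) / (1 + 0.16×2.7) = 0.432/1.432 = 0.3017 kJ/s.
caterpillars: E/h = 2.5/4.3 = 0.5814 kJ/s.
Since 0.5814 > R, including caterpillars increases the long-run rate.

Yes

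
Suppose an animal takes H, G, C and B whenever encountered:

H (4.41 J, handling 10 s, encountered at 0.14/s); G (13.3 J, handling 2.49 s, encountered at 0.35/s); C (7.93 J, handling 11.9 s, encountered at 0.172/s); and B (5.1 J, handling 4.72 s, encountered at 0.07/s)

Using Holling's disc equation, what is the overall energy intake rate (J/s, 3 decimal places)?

R = (0.14×4.41 + 0.35×13.3 + 0.172×7.93 + 0.07×5.1) / (1 + 0.14×10 + 0.35×2.49 + 0.172×11.9 + 0.07×4.72) = 6.993/5.649 = 1.238 J/s.

1.238 J/s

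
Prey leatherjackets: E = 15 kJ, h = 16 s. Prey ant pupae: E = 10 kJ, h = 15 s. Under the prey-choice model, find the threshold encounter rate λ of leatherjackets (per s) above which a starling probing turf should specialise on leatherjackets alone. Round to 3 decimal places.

The zero-one rule: include ant pupae iff E₂/h₂ > λE₁/(1+λh₁). Equality gives the switch point.
λE₁h₂ = E₂ + λE₂h₁ ⇒ λ = E₂/(E₁h₂ − E₂h₁) = 10/(225 − 160) = 0.1538 per s.

0.154 per s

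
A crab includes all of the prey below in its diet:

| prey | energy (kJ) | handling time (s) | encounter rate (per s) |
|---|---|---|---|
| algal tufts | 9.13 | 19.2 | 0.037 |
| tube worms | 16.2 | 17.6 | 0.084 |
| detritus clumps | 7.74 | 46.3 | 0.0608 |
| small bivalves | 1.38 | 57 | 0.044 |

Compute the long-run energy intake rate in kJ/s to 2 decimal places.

0.26 kJ/s

Energy encountered per unit search time: 0.037×9.13 + 0.084×16.2 + 0.0608×7.74 + 0.044×1.38 = 2.23 kJ/s.
Handling time per unit search time: 0.037×19.2 + 0.084×17.6 + 0.0608×46.3 + 0.044×57 = 7.512.
Rate = 2.23/(1 + 7.512) = 0.262 kJ/s.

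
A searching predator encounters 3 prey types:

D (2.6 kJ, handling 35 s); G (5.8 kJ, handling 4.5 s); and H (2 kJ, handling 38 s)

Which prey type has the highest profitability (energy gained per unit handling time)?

In descending order of E/h:
G: 5.8/4.5 = 1.29 kJ/s
D: 2.6/35 = 0.0743 kJ/s
H: 2/38 = 0.0526 kJ/s

G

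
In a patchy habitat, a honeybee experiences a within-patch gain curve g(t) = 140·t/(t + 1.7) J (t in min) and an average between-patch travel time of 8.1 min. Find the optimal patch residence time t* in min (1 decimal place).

3.7 min

By the marginal value theorem, leave when the instantaneous gain rate g'(t) equals the habitat-wide average g(t)/(T + t).
g'(t) = 140·1.7/(t + 1.7)². Setting 140·1.7/(t+1.7)² = 140t/[(t+1.7)(8.1+t)] gives 1.7(8.1+t) = t(t+1.7), so t² = 1.7×8.1 = 13.77.
t* = √13.77 = 3.711 min.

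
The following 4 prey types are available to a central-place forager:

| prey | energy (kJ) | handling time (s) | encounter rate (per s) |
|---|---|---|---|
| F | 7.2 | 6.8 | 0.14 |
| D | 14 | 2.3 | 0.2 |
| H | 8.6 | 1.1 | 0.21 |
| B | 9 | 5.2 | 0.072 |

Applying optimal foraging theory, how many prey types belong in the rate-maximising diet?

Rank by E/h (kJ/s): H 7.82, D 6.09, B 1.73, F 1.06. Include each in turn until the next type's E/h falls below the running intake rate.
Rate on top 1: 1.467. D: 6.09 > 1.467 → include.
Rate on top 2: 2.724. B: 1.73 < 2.724 → exclude; stop.
Optimal diet: H, D — 2 of 4 types.

2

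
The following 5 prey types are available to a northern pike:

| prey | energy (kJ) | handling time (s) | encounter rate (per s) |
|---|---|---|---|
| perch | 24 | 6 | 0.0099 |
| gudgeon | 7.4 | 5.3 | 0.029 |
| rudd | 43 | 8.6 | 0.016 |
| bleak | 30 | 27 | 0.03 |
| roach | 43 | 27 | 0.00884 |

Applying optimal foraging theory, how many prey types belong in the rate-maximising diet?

5

Rank by E/h (kJ/s): rudd 5, perch 4, roach 1.59, gudgeon 1.4, bleak 1.11. Include each in turn until the next type's E/h falls below the running intake rate.
Rate on top 1: 0.6048. perch: 4 > 0.6048 → include.
Rate on top 2: 0.7733. roach: 1.59 > 0.7733 → include.
Rate on top 3: 0.9095. gudgeon: 1.4 > 0.9095 → include.
Rate on top 4: 0.9565. bleak: 1.11 > 0.9565 → include.
Optimal diet: rudd, perch, roach, gudgeon, bleak — 5 of 5 types.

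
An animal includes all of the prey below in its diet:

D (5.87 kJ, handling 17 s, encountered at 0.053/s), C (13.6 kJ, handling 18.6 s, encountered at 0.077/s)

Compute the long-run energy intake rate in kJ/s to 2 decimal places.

R = (0.053×5.87 + 0.077×13.6) / (1 + 0.053×17 + 0.077×18.6) = 1.358/3.333 = 0.4075 kJ/s.

0.41 kJ/s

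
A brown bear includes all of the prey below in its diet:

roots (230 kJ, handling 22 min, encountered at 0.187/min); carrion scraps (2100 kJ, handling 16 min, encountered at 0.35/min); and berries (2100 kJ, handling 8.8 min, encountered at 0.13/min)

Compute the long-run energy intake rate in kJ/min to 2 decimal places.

R = Σλ_iE_i / (1 + Σλ_ih_i)
Numerator: 0.187×230 + 0.35×2100 + 0.13×2100 = 1051
Denominator: 1 + 0.187×22 + 0.35×16 + 0.13×8.8 = 11.86
R = 1051/11.86 = 88.63 kJ/min

88.63 kJ/min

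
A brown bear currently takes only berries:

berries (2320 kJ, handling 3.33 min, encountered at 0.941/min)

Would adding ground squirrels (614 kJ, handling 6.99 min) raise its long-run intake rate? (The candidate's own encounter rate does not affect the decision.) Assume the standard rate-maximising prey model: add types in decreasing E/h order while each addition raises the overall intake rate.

No

Current rate: (0.941×2320)/(1 + 0.941×3.33) = 528.1 kJ/min.
Profitability of ground squirrels: 614/6.99 = 87.84 kJ/min.
Since 87.84 < R, time spent handling ground squirrels is better spent searching.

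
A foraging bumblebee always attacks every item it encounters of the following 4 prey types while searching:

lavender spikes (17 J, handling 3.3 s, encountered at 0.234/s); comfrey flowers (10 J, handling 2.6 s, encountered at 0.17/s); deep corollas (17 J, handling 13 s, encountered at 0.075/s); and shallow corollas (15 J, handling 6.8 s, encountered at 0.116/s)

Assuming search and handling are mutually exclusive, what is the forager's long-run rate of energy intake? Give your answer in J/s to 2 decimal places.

2.19 J/s

R = Σλ_iE_i / (1 + Σλ_ih_i)
Numerator: 0.234×17 + 0.17×10 + 0.075×17 + 0.116×15 = 8.693
Denominator: 1 + 0.234×3.3 + 0.17×2.6 + 0.075×13 + 0.116×6.8 = 3.978
R = 8.693/3.978 = 2.185 J/s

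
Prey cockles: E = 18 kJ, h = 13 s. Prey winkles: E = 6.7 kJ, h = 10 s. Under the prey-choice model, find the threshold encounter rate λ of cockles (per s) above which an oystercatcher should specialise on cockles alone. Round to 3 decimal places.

The zero-one rule: include winkles iff E₂/h₂ > λE₁/(1+λh₁). Equality gives the switch point.
λE₁h₂ = E₂ + λE₂h₁ ⇒ λ = E₂/(E₁h₂ − E₂h₁) = 6.7/(180 − 87.1) = 0.07212 per s.

0.072 per s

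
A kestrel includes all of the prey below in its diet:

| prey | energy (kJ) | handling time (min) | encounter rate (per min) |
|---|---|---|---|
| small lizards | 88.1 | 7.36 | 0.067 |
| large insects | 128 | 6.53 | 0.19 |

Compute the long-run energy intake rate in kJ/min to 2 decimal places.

11.06 kJ/min

R = Σλ_iE_i / (1 + Σλ_ih_i)
Numerator: 0.067×88.1 + 0.19×128 = 30.22
Denominator: 1 + 0.067×7.36 + 0.19×6.53 = 2.734
R = 30.22/2.734 = 11.06 kJ/min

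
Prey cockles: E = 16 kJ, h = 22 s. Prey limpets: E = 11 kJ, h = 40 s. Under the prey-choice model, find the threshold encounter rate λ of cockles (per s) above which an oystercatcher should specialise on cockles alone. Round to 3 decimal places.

The zero-one rule: include limpets iff E₂/h₂ > λE₁/(1+λh₁). Equality gives the switch point.
λE₁h₂ = E₂ + λE₂h₁ ⇒ λ = E₂/(E₁h₂ − E₂h₁) = 11/(640 − 242) = 0.02764 per s.

0.028 per s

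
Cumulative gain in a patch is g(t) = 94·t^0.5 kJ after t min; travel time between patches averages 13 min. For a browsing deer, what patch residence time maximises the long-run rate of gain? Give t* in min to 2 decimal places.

13.00 min

Maximise g(t)/(T+t): set derivative to zero → g'(t)(T+t) = g(t).
g'(t) = 0.5·94·t^-0.5. Setting 0.5·94·t^-0.5 = 94·t^0.5/(13+t) gives 0.5(13+t) = t, so 0.50·t = 0.5×13.
t* = 0.5×13/0.50 = 13 min.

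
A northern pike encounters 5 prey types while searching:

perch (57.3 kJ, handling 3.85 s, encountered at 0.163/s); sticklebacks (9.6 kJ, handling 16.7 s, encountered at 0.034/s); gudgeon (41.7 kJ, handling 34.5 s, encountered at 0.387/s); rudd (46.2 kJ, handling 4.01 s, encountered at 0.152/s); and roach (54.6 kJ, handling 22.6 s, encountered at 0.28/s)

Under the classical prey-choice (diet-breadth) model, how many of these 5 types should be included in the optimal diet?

2

Rank by E/h (kJ/s): perch 14.9, rudd 11.5, roach 2.42, gudgeon 1.21, sticklebacks 0.575. Include each in turn until the next type's E/h falls below the running intake rate.
Rate on top 1: 5.739. rudd: 11.5 > 5.739 → include.
Rate on top 2: 7.314. roach: 2.42 < 7.314 → exclude; stop.
Optimal diet: perch, rudd — 2 of 5 types.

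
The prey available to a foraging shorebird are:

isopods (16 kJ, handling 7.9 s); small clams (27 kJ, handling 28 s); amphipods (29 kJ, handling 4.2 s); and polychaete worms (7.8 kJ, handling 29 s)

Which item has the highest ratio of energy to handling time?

Profitability E/h (kJ/s): isopods = 16/7.9 = 2.03, small clams = 27/28 = 0.964, amphipods = 29/4.2 = 6.9, polychaete worms = 7.8/29 = 0.269.
Ranked: amphipods > isopods > small clams > polychaete worms.

amphipods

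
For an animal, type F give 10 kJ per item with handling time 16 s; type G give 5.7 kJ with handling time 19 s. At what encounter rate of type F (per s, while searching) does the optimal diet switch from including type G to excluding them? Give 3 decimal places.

0.058 per s

At the threshold, the rate on type F alone equals the profitability of type G: λ·10/(1 + λ·16) = 5.7/19 = 0.3.
Rearranging, λ(10 − 0.3×16) = 0.3, so λ = 0.3/5.2 = 0.05769 per s.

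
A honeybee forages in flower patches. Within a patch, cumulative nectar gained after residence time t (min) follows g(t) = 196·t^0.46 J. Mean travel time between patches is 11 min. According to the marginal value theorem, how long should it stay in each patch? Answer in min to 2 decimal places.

Maximise g(t)/(T+t): set derivative to zero → g'(t)(T+t) = g(t).
g'(t) = 0.46·196·t^-0.54. Setting 0.46·196·t^-0.54 = 196·t^0.46/(11+t) gives 0.46(11+t) = t, so 0.54·t = 0.46×11.
t* = 0.46×11/0.54 = 9.37 min.

9.37 min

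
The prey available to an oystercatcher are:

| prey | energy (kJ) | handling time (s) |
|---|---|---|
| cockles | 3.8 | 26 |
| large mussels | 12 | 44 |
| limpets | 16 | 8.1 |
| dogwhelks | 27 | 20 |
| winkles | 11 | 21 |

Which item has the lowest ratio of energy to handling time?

In descending order of E/h:
limpets: 16/8.1 = 1.98 kJ/s
dogwhelks: 27/20 = 1.35 kJ/s
winkles: 11/21 = 0.524 kJ/s
large mussels: 12/44 = 0.273 kJ/s
cockles: 3.8/26 = 0.146 kJ/s

cockles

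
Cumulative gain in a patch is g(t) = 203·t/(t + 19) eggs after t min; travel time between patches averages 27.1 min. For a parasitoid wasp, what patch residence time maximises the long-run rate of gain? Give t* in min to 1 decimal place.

By the marginal value theorem, leave when the instantaneous gain rate g'(t) equals the habitat-wide average g(t)/(T + t).
g'(t) = 203·19/(t + 19)². Setting 203·19/(t+19)² = 203t/[(t+19)(27.1+t)] gives 19(27.1+t) = t(t+19), so t² = 19×27.1 = 514.9.
t* = √514.9 = 22.69 min.

22.7 min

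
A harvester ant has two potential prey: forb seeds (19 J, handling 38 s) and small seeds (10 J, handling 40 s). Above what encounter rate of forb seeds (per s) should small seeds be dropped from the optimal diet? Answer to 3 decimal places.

0.026 per s

At the threshold, the rate on forb seeds alone equals the profitability of small seeds: λ·19/(1 + λ·38) = 10/40 = 0.25.
Rearranging, λ(19 − 0.25×38) = 0.25, so λ = 0.25/9.5 = 0.02632 per s.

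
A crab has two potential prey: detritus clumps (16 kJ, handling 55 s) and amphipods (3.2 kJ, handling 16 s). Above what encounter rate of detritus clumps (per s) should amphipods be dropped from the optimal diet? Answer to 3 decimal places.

0.040 per s

Drop amphipods once their profitability E₂/h₂ falls below the rate achievable on detritus clumps alone: E₂/h₂ = λE₁/(1 + λh₁).
Solve for λ: λE₁h₂ = E₂(1 + λh₁) → λ(E₁h₂ − E₂h₁) = E₂ → λ = E₂/(E₁h₂ − E₂h₁).
λ = 3.2/(16×16 − 3.2×55) = 3.2/80 = 0.04 per s.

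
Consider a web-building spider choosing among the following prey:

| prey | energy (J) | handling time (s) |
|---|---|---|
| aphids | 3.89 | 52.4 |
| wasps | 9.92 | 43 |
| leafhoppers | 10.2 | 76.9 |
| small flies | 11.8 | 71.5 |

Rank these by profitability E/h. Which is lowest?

Profitability E/h (J/s): aphids = 3.89/52.4 = 0.0742, wasps = 9.92/43 = 0.231, leafhoppers = 10.2/76.9 = 0.133, small flies = 11.8/71.5 = 0.165.
Ranked: wasps > small flies > leafhoppers > aphids.

aphids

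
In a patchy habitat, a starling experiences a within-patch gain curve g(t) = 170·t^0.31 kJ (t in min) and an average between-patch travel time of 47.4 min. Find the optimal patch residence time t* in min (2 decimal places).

By the marginal value theorem, leave when the instantaneous gain rate g'(t) equals the habitat-wide average g(t)/(T + t).
g'(t) = 0.31·170·t^-0.69. Setting 0.31·170·t^-0.69 = 170·t^0.31/(47.4+t) gives 0.31(47.4+t) = t, so 0.69·t = 0.31×47.4.
t* = 0.31×47.4/0.69 = 21.3 min.

21.30 min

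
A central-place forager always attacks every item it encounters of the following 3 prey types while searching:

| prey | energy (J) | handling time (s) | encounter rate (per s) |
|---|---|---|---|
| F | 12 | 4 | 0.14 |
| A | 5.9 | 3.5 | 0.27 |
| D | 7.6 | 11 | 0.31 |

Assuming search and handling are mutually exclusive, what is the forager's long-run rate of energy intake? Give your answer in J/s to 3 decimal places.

R = Σλ_iE_i / (1 + Σλ_ih_i)
Numerator: 0.14×12 + 0.27×5.9 + 0.31×7.6 = 5.629
Denominator: 1 + 0.14×4 + 0.27×3.5 + 0.31×11 = 5.915
R = 5.629/5.915 = 0.9516 J/s

0.952 J/s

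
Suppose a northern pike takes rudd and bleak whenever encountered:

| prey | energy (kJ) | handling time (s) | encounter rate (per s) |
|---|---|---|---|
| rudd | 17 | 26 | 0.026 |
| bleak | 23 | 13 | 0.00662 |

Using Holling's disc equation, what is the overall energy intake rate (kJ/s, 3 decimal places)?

0.337 kJ/s

R = Σλ_iE_i / (1 + Σλ_ih_i)
Numerator: 0.026×17 + 0.00662×23 = 0.5943
Denominator: 1 + 0.026×26 + 0.00662×13 = 1.762
R = 0.5943/1.762 = 0.3373 kJ/s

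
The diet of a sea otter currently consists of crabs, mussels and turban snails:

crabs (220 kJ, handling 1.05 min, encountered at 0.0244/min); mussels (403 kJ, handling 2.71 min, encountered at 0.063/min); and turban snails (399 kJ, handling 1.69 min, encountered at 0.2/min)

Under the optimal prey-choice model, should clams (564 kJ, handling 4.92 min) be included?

Current rate: (0.0244×220 + 0.063×403 + 0.2×399)/(1 + 0.0244×1.05 + 0.063×2.71 + 0.2×1.69) = 72.05 kJ/min.
Profitability of clams: 564/4.92 = 114.6 kJ/min.
114.6 > 72.05, so adding clams raises the average — include it.

Yes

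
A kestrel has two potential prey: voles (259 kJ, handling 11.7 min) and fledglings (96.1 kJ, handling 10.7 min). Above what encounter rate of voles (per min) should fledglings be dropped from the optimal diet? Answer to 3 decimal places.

The zero-one rule: include fledglings iff E₂/h₂ > λE₁/(1+λh₁). Equality gives the switch point.
λE₁h₂ = E₂ + λE₂h₁ ⇒ λ = E₂/(E₁h₂ − E₂h₁) = 96.1/(2771 − 1124) = 0.05835 per min.

0.058 per min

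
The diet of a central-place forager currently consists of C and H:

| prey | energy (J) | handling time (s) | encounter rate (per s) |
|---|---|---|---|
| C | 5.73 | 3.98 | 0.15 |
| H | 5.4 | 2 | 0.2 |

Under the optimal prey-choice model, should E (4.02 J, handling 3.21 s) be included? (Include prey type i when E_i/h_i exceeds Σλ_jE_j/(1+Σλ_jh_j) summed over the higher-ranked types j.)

On C and H alone, R = ΣλE/(1+Σλh) = 1.94/1.997 = 0.9712 J/s.
Profitability of E: 4.02/3.21 = 1.252 J/s.
1.252 > 0.9712, so adding E raises the average — include it.

Yes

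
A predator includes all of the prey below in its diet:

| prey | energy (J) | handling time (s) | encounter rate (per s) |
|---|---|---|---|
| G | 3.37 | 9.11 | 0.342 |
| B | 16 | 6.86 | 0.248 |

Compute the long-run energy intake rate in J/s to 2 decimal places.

0.88 J/s

Energy encountered per unit search time: 0.342×3.37 + 0.248×16 = 5.121 J/s.
Handling time per unit search time: 0.342×9.11 + 0.248×6.86 = 4.817.
Rate = 5.121/(1 + 4.817) = 0.8803 J/s.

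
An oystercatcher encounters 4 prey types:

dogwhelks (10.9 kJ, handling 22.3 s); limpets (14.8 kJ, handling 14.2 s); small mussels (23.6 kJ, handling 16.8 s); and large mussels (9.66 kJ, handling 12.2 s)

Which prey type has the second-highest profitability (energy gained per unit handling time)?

In descending order of E/h:
small mussels: 23.6/16.8 = 1.4 kJ/s
limpets: 14.8/14.2 = 1.04 kJ/s
large mussels: 9.66/12.2 = 0.792 kJ/s
dogwhelks: 10.9/22.3 = 0.489 kJ/s

limpets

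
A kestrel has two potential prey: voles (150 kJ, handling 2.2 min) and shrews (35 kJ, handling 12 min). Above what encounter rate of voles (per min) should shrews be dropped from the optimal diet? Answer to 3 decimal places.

0.020 per min

At the threshold, the rate on voles alone equals the profitability of shrews: λ·150/(1 + λ·2.2) = 35/12 = 2.917.
Rearranging, λ(150 − 2.917×2.2) = 2.917, so λ = 2.917/143.6 = 0.02031 per min.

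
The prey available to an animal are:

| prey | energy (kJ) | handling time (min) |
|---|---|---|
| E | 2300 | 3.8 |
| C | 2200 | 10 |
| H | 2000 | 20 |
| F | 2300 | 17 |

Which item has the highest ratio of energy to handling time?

Profitability E/h (kJ/min): E = 2300/3.8 = 605, C = 2200/10 = 220, H = 2000/20 = 100, F = 2300/17 = 135.
Ranked: E > C > F > H.

E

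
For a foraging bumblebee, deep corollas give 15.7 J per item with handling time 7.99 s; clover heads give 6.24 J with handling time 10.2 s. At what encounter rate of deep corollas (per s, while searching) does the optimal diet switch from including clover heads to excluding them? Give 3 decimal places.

0.057 per s

At the threshold, the rate on deep corollas alone equals the profitability of clover heads: λ·15.7/(1 + λ·7.99) = 6.24/10.2 = 0.6118.
Rearranging, λ(15.7 − 0.6118×7.99) = 0.6118, so λ = 0.6118/10.81 = 0.05658 per s.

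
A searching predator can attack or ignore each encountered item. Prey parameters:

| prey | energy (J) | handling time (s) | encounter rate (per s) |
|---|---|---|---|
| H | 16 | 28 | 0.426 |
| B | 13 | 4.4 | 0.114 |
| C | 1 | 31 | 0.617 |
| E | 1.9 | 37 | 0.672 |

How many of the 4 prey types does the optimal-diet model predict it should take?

Profitabilities (E/h, J/s): B 2.95, H 0.571, E 0.0514, C 0.0323. Add prey in this order while the next type's profitability exceeds the intake rate on those already taken.
Rate on top 1: 0.9869. H: 0.571 < 0.9869 → exclude; stop.
Optimal diet: B — 1 of 4 types.

1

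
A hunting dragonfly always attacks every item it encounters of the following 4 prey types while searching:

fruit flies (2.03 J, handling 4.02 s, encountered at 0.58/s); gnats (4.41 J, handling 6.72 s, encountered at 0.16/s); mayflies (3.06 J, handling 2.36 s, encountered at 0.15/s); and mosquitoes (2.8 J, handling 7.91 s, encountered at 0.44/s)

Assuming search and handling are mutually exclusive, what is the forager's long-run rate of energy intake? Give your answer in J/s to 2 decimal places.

0.43 J/s

R = Σλ_iE_i / (1 + Σλ_ih_i)
Numerator: 0.58×2.03 + 0.16×4.41 + 0.15×3.06 + 0.44×2.8 = 3.574
Denominator: 1 + 0.58×4.02 + 0.16×6.72 + 0.15×2.36 + 0.44×7.91 = 8.241
R = 3.574/8.241 = 0.4337 J/s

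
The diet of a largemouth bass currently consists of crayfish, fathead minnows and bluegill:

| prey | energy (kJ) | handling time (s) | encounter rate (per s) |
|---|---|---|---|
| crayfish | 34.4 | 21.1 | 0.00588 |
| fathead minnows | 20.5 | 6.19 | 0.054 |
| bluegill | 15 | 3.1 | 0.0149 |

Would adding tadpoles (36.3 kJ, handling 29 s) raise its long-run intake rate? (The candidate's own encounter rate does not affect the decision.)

Intake rate on the current diet: R = (0.00588×34.4 + 0.054×20.5 + 0.0149×15) / (1 + 0.00588×21.1 + 0.054×6.19 + 0.0149×3.1) = 1.533/1.505 = 1.019 kJ/s.
tadpoles: E/h = 36.3/29 = 1.252 kJ/s.
Since 1.252 > R, including tadpoles increases the long-run rate.

Yes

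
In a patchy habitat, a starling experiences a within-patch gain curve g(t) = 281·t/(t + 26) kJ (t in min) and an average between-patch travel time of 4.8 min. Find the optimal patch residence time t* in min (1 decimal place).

Optimal t* satisfies g'(t*) = g(t*)/(T + t*).
g'(t) = 281·26/(t + 26)². Setting 281·26/(t+26)² = 281t/[(t+26)(4.8+t)] gives 26(4.8+t) = t(t+26), so t² = 26×4.8 = 124.8.
t* = √124.8 = 11.17 min.

11.2 min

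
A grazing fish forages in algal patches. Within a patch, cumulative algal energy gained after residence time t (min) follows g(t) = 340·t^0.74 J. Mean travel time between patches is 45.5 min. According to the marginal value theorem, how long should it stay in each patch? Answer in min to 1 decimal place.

129.5 min

Maximise g(t)/(T+t): set derivative to zero → g'(t)(T+t) = g(t).
g'(t) = 0.74·340·t^-0.26. Setting 0.74·340·t^-0.26 = 340·t^0.74/(45.5+t) gives 0.74(45.5+t) = t, so 0.26·t = 0.74×45.5.
t* = 0.74×45.5/0.26 = 129.5 min.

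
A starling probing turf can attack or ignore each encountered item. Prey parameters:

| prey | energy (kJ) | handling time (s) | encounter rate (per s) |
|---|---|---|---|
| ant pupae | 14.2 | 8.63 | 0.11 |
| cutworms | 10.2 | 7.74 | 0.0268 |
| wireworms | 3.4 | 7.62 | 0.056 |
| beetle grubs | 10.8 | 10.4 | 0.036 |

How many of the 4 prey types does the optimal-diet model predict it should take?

3

E/h in descending order: ant pupae 1.65, cutworms 1.32, beetle grubs 1.04, wireworms 0.446 kJ/s. The optimal diet is the largest prefix of this list for which every included type satisfies E_i/h_i > R on the types above it.
Rate on top 1: 0.8013. cutworms: 1.32 > 0.8013 → include.
Rate on top 2: 0.851. beetle grubs: 1.04 > 0.851 → include.
Rate on top 3: 0.8787. wireworms: 0.446 < 0.8787 → exclude; stop.
Optimal diet: ant pupae, cutworms, beetle grubs — 3 of 4 types.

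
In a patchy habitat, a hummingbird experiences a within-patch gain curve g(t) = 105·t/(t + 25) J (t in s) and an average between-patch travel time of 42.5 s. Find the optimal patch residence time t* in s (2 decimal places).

32.60 s

Optimal t* satisfies g'(t*) = g(t*)/(T + t*).
g'(t) = 105·25/(t + 25)². Setting 105·25/(t+25)² = 105t/[(t+25)(42.5+t)] gives 25(42.5+t) = t(t+25), so t² = 25×42.5 = 1062.
t* = √1062 = 32.6 s.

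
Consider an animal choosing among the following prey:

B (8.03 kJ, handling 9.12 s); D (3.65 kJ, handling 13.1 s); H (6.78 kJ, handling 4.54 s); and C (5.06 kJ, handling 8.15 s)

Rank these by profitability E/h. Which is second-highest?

B

In descending order of E/h:
H: 6.78/4.54 = 1.49 kJ/s
B: 8.03/9.12 = 0.88 kJ/s
C: 5.06/8.15 = 0.621 kJ/s
D: 3.65/13.1 = 0.279 kJ/s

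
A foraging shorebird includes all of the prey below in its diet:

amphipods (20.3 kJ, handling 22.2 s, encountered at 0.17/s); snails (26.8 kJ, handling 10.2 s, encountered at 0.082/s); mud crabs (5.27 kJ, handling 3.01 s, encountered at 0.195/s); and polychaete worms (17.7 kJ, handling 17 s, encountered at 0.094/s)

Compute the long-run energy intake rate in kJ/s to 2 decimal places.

R = (0.17×20.3 + 0.082×26.8 + 0.195×5.27 + 0.094×17.7) / (1 + 0.17×22.2 + 0.082×10.2 + 0.195×3.01 + 0.094×17) = 8.34/7.795 = 1.07 kJ/s.

1.07 kJ/s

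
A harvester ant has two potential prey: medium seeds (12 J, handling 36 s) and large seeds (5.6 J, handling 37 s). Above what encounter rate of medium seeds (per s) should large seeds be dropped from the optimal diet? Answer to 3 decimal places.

At the threshold, the rate on medium seeds alone equals the profitability of large seeds: λ·12/(1 + λ·36) = 5.6/37 = 0.1514.
Rearranging, λ(12 − 0.1514×36) = 0.1514, so λ = 0.1514/6.551 = 0.0231 per s.

0.023 per s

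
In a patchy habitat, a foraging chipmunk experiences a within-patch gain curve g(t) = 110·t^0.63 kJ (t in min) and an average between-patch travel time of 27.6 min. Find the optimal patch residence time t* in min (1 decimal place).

Optimal t* satisfies g'(t*) = g(t*)/(T + t*).
g'(t) = 0.63·110·t^-0.37. Setting 0.63·110·t^-0.37 = 110·t^0.63/(27.6+t) gives 0.63(27.6+t) = t, so 0.37·t = 0.63×27.6.
t* = 0.63×27.6/0.37 = 46.99 min.

47.0 min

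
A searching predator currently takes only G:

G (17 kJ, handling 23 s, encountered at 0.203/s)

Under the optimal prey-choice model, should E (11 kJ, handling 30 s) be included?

Intake rate on the current diet: R = (0.203×17) / (1 + 0.203×23) = 3.451/5.669 = 0.6087 kJ/s.
Profitability of E: 11/30 = 0.3667 kJ/s.
Since 0.3667 < R, time spent handling E is better spent searching.

No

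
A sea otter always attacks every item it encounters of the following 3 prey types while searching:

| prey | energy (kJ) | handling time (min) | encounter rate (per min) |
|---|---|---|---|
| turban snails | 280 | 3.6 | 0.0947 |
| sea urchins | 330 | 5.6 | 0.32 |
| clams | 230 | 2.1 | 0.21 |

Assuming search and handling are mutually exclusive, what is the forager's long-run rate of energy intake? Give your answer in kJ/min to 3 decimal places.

Energy encountered per unit search time: 0.0947×280 + 0.32×330 + 0.21×230 = 180.4 kJ/min.
Handling time per unit search time: 0.0947×3.6 + 0.32×5.6 + 0.21×2.1 = 2.574.
Rate = 180.4/(1 + 2.574) = 50.48 kJ/min.

50.481 kJ/min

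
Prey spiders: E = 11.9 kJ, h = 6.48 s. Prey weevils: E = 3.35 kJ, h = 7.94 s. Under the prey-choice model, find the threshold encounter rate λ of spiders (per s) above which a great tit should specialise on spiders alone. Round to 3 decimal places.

0.046 per s

At the threshold, the rate on spiders alone equals the profitability of weevils: λ·11.9/(1 + λ·6.48) = 3.35/7.94 = 0.4219.
Rearranging, λ(11.9 − 0.4219×6.48) = 0.4219, so λ = 0.4219/9.166 = 0.04603 per s.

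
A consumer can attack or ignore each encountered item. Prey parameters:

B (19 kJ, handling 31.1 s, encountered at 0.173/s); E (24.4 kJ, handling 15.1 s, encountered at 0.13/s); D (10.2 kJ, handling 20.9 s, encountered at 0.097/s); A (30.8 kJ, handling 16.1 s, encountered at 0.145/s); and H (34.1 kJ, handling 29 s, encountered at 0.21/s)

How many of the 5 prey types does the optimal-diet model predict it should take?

2

Profitabilities (E/h, kJ/s): A 1.91, E 1.62, H 1.18, B 0.611, D 0.488. Add prey in this order while the next type's profitability exceeds the intake rate on those already taken.
Rate on top 1: 1.339. E: 1.62 > 1.339 → include.
Rate on top 2: 1.442. H: 1.18 < 1.442 → exclude; stop.
Optimal diet: A, E — 2 of 5 types.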